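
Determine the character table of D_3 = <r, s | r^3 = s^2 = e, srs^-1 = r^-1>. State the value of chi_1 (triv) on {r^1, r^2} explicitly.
Conjugacy classes: {e} of size 1, {r^1, r^2} of size 2, {s, sr, ..., sr^2} of size 3.
Character table:
  irrep \ class              {e} (size 1)  {r^1, r^2} (size 2)  {s, sr, ..., sr^2} (size 3)
  chi_1 (triv)               1             1                    1                          
  chi_2 (sign: r->1, s->-1)  1             1                    -1                         
  chi_3 (2d, j=1)            2             -1                   0                          

Spot check: chi_1 (triv) on {r^1, r^2} = 1.

Solution. D_3 has order 2*3 = 6 with 3 conjugacy classes, hence 3 irreducibles. Sum of squared dims 1 + 1 + 4 = 6 = |G|. Linear characters come from the abelianisation; the 2-dimensional irreps have character r^k -> 2*cos(2*pi*j*k/3), reflections -> 0.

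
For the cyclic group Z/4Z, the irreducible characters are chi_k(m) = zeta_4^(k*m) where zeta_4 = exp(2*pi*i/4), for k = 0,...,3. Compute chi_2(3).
chi_2(3) = zeta_4^6 = -1

Justification: chi_2(3) = zeta_4^(2*3) = zeta_4^6. Since zeta_4^4 = 1, this equals zeta_4^2 = exp(2*pi*i*2/4) = -1.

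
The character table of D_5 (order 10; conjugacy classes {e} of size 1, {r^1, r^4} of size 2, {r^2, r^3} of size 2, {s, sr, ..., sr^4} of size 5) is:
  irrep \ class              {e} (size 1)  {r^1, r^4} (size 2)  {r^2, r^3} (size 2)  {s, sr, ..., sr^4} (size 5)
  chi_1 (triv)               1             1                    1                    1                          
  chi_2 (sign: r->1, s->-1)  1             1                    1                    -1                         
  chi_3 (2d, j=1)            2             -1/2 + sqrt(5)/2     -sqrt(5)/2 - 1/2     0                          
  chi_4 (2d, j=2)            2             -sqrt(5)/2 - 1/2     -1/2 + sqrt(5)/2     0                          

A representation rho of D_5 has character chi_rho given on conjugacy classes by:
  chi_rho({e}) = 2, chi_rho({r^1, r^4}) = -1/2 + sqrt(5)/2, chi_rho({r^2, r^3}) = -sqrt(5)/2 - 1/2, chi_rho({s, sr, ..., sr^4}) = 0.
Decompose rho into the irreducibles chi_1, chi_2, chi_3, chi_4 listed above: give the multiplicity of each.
Multiplicities: chi_1: 0, chi_2: 0, chi_3: 1, chi_4: 0.

Explanation: Use <chi_rho, chi> = (1/|G|) sum_C |C| * chi_rho(C) * conj(chi(C)) with |G| = 10 for each irreducible chi in the table:
  <chi_rho, chi_1> = (1/10)[1*(2)*conj(1) + 2*(-1/2 + sqrt(5)/2)*conj(1) + 2*(-sqrt(5)/2 - 1/2)*conj(1) + 5*(0)*conj(1)]
      = (1/10)[(2) + (-1 + sqrt(5)) + (-sqrt(5) - 1) + (0)] = 0/10 = 0
  <chi_rho, chi_2> = (1/10)[1*(2)*conj(1) + 2*(-1/2 + sqrt(5)/2)*conj(1) + 2*(-sqrt(5)/2 - 1/2)*conj(1) + 5*(0)*conj(-1)]
      = (1/10)[(2) + (-1 + sqrt(5)) + (-sqrt(5) - 1) + (0)] = 0/10 = 0
  <chi_rho, chi_3> = (1/10)[1*(2)*conj(2) + 2*(-1/2 + sqrt(5)/2)*conj(-1/2 + sqrt(5)/2) + 2*(-sqrt(5)/2 - 1/2)*conj(-sqrt(5)/2 - 1/2) + 5*(0)*conj(0)]
      = (1/10)[(4) + (3 - sqrt(5)) + (sqrt(5) + 3) + (0)] = 10/10 = 1
  <chi_rho, chi_4> = (1/10)[1*(2)*conj(2) + 2*(-1/2 + sqrt(5)/2)*conj(-sqrt(5)/2 - 1/2) + 2*(-sqrt(5)/2 - 1/2)*conj(-1/2 + sqrt(5)/2) + 5*(0)*conj(0)]
      = (1/10)[(4) + (-2) + (-2) + (0)] = 0/10 = 0
Dimension check: dim(rho) = sum (mult * dim) = 0*1 + 0*1 + 1*2 + 0*2 = 2 = chi_rho(e) = 2.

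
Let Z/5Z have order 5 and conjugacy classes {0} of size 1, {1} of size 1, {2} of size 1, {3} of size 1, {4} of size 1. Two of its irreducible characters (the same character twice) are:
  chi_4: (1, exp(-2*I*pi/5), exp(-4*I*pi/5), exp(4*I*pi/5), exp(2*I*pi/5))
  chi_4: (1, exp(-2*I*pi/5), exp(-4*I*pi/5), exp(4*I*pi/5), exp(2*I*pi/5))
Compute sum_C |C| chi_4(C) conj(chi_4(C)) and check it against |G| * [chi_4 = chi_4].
Sum = 5 = |G| = 5; so <chi_4, chi_4> = 1 (norm-1 confirms irreducibility).

Argument: Compute term by term over conjugacy classes (|C| * chi_4(C) * conj(chi_4(C))):
  1*(1)*conj(1) + 1*(exp(-2*I*pi/5))*conj(exp(-2*I*pi/5)) + 1*(exp(-4*I*pi/5))*conj(exp(-4*I*pi/5)) + 1*(exp(4*I*pi/5))*conj(exp(4*I*pi/5)) + 1*(exp(2*I*pi/5))*conj(exp(2*I*pi/5))
  = (1) + (1) + (1) + (1) + (1)
  = 5.
(Exp terms are combined using exp(i*s)*conj(exp(i*t)) = exp(i*(s-t)), and sums of them are collapsed using the identity that for every m > 1 the m distinct m-th roots of unity sum to 0, e.g. 1 + exp(2*I*pi/3) + exp(-2*I*pi/3) = 0.)
Dividing by |G| = 5 gives 5/5 = 1, matching the row-orthogonality relation <chi_4, chi_4> = [chi_4 = chi_4].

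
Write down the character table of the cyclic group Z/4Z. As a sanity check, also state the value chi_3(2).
Character table of Z/4Z (irreps indexed chi_0,...,chi_3 with chi_k(m) = zeta_4^(k*m), zeta_4 = exp(2*pi*i/4)):
  irrep \ class  {0} (size 1)  {1} (size 1)  {2} (size 1)  {3} (size 1)
  chi_0          1             1             1             1           
  chi_1          1             I             -1            -I          
  chi_2          1             -1            1             -1          
  chi_3          1             -I            -1            I           

Spot check: chi_3(2) = zeta_4^(3*2) = zeta_4^6 = -1.

Solution. Z/4Z is abelian, so all 4 irreducible complex representations are 1-dimensional. They are given by chi_k(m) = zeta_4^(k*m) for k = 0,...,3. Row orthogonality: sum_m chi_k(m) conj(chi_l(m)) = 4 * [k = l].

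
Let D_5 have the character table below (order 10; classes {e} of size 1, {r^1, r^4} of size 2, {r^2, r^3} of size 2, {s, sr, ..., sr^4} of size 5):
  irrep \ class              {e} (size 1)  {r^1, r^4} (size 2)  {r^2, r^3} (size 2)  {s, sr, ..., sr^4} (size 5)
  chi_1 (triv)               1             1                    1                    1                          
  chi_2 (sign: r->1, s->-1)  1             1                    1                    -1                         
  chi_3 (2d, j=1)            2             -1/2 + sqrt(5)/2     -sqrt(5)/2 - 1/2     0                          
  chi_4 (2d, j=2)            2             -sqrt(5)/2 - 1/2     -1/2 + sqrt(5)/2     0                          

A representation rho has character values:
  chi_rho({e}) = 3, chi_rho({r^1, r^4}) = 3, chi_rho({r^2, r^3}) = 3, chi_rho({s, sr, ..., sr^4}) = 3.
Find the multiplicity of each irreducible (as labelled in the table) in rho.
Multiplicities: chi_1: 3, chi_2: 0, chi_3: 0, chi_4: 0.

Justification: Use <chi_rho, chi> = (1/|G|) sum_C |C| * chi_rho(C) * conj(chi(C)) with |G| = 10 for each irreducible chi in the table:
  <chi_rho, chi_1> = (1/10)[1*(3)*conj(1) + 2*(3)*conj(1) + 2*(3)*conj(1) + 5*(3)*conj(1)]
      = (1/10)[(3) + (6) + (6) + (15)] = 30/10 = 3
  <chi_rho, chi_2> = (1/10)[1*(3)*conj(1) + 2*(3)*conj(1) + 2*(3)*conj(1) + 5*(3)*conj(-1)]
      = (1/10)[(3) + (6) + (6) + (-15)] = 0/10 = 0
  <chi_rho, chi_3> = (1/10)[1*(3)*conj(2) + 2*(3)*conj(-1/2 + sqrt(5)/2) + 2*(3)*conj(-sqrt(5)/2 - 1/2) + 5*(3)*conj(0)]
      = (1/10)[(6) + (-3 + 3*sqrt(5)) + (-3*sqrt(5) - 3) + (0)] = 0/10 = 0
  <chi_rho, chi_4> = (1/10)[1*(3)*conj(2) + 2*(3)*conj(-sqrt(5)/2 - 1/2) + 2*(3)*conj(-1/2 + sqrt(5)/2) + 5*(3)*conj(0)]
      = (1/10)[(6) + (-3*sqrt(5) - 3) + (-3 + 3*sqrt(5)) + (0)] = 0/10 = 0
Dimension check: dim(rho) = sum (mult * dim) = 3*1 + 0*1 + 0*2 + 0*2 = 3 = chi_rho(e) = 3.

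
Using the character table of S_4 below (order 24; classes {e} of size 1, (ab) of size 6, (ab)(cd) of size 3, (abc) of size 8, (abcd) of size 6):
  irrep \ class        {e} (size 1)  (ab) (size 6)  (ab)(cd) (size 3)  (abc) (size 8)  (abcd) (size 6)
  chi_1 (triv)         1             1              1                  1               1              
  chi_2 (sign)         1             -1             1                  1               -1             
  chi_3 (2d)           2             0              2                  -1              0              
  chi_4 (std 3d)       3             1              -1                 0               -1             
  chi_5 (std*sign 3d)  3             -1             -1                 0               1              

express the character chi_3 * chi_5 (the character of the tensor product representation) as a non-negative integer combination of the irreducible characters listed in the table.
chi_3 tensor chi_5 = chi_4 + chi_5 (all other irreducibles have multiplicity 0).

Argument: The character of a tensor product is the pointwise product (chi_3 * chi_5)(C) = chi_3(C) * chi_5(C):
  {e}: (2)*(3), (ab): (0)*(-1), (ab)(cd): (2)*(-1), (abc): (-1)*(0), (abcd): (0)*(1)
so (chi_3 * chi_5) takes values
  {e} -> 6, (ab) -> 0, (ab)(cd) -> -2, (abc) -> 0, (abcd) -> 0.
Now take the inner product of this character with each irreducible chi from the table, <chi_3*chi_5, chi> = (1/24) sum_C |C| (chi_3*chi_5)(C) conj(chi(C)):
  <chi_3*chi_5, chi_1> = (1/24)[1*(6)*conj(1) + 6*(0)*conj(1) + 3*(-2)*conj(1) + 8*(0)*conj(1) + 6*(0)*conj(1)]
      = (1/24)[(6) + (0) + (-6) + (0) + (0)] = 0/24 = 0
  <chi_3*chi_5, chi_2> = (1/24)[1*(6)*conj(1) + 6*(0)*conj(-1) + 3*(-2)*conj(1) + 8*(0)*conj(1) + 6*(0)*conj(-1)]
      = (1/24)[(6) + (0) + (-6) + (0) + (0)] = 0/24 = 0
  <chi_3*chi_5, chi_3> = (1/24)[1*(6)*conj(2) + 6*(0)*conj(0) + 3*(-2)*conj(2) + 8*(0)*conj(-1) + 6*(0)*conj(0)]
      = (1/24)[(12) + (0) + (-12) + (0) + (0)] = 0/24 = 0
  <chi_3*chi_5, chi_4> = (1/24)[1*(6)*conj(3) + 6*(0)*conj(1) + 3*(-2)*conj(-1) + 8*(0)*conj(0) + 6*(0)*conj(-1)]
      = (1/24)[(18) + (0) + (6) + (0) + (0)] = 24/24 = 1
  <chi_3*chi_5, chi_5> = (1/24)[1*(6)*conj(3) + 6*(0)*conj(-1) + 3*(-2)*conj(-1) + 8*(0)*conj(0) + 6*(0)*conj(1)]
      = (1/24)[(18) + (0) + (6) + (0) + (0)] = 24/24 = 1
Hence the multiplicities are chi_4: 1, chi_5: 1. Dimension check: dim(chi_3)*dim(chi_5) = 2*3 = 6 and sum (mult * dim) = 1*3 + 1*3 = 6.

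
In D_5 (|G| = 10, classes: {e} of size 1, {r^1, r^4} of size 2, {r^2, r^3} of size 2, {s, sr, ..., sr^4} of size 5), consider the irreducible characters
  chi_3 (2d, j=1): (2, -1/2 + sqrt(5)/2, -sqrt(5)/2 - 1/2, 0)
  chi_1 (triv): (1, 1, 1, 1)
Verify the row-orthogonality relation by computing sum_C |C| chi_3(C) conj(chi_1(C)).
Sum = 0; so <chi_3, chi_1> = 0 (distinct irreducibles are orthogonal).

Derivation: Compute term by term over conjugacy classes (|C| * chi_3(C) * conj(chi_1(C))):
  1*(2)*conj(1) + 2*(-1/2 + sqrt(5)/2)*conj(1) + 2*(-sqrt(5)/2 - 1/2)*conj(1) + 5*(0)*conj(1)
  = (2) + (-1 + sqrt(5)) + (-sqrt(5) - 1) + (0)
  = 0.
Dividing by |G| = 10 gives 0/10 = 0, matching the row-orthogonality relation <chi_3, chi_1> = [chi_3 = chi_1].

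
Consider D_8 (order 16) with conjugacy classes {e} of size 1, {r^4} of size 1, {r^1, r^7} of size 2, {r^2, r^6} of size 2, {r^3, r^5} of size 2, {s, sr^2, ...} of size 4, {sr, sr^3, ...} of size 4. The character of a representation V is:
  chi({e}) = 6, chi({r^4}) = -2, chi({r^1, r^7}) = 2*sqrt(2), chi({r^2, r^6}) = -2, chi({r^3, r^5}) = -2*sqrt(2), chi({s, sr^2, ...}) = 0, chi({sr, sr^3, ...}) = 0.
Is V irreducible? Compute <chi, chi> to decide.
Not irreducible (reducible): <chi, chi> = 5 > 1.

Details: <chi, chi> = (1/|G|) sum_C |C| * |chi(C)|^2 = (1/16)[1*|6|^2 + 1*|-2|^2 + 2*|2*sqrt(2)|^2 + 2*|-2|^2 + 2*|-2*sqrt(2)|^2 + 4*|0|^2 + 4*|0|^2]
  = (1/16)[(36) + (4) + (16) + (8) + (16) + (0) + (0)] = 80/16 = 5.
A character is irreducible iff <chi, chi> = 1, so this representation is reducible.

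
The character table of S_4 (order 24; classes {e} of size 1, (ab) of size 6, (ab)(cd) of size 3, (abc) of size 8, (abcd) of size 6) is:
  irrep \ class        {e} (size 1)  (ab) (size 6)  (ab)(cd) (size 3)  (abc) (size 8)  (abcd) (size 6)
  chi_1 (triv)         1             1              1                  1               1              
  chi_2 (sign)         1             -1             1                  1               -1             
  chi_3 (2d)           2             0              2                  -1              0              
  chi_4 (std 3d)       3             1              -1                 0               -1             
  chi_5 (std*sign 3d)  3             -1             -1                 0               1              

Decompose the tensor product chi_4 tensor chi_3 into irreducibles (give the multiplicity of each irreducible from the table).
chi_4 tensor chi_3 = chi_4 + chi_5 (all other irreducibles have multiplicity 0).

Justification: The character of a tensor product is the pointwise product (chi_4 * chi_3)(C) = chi_4(C) * chi_3(C):
  {e}: (3)*(2), (ab): (1)*(0), (ab)(cd): (-1)*(2), (abc): (0)*(-1), (abcd): (-1)*(0)
so (chi_4 * chi_3) takes values
  {e} -> 6, (ab) -> 0, (ab)(cd) -> -2, (abc) -> 0, (abcd) -> 0.
Now take the inner product of this character with each irreducible chi from the table, <chi_4*chi_3, chi> = (1/24) sum_C |C| (chi_4*chi_3)(C) conj(chi(C)):
  <chi_4*chi_3, chi_1> = (1/24)[1*(6)*conj(1) + 6*(0)*conj(1) + 3*(-2)*conj(1) + 8*(0)*conj(1) + 6*(0)*conj(1)]
      = (1/24)[(6) + (0) + (-6) + (0) + (0)] = 0/24 = 0
  <chi_4*chi_3, chi_2> = (1/24)[1*(6)*conj(1) + 6*(0)*conj(-1) + 3*(-2)*conj(1) + 8*(0)*conj(1) + 6*(0)*conj(-1)]
      = (1/24)[(6) + (0) + (-6) + (0) + (0)] = 0/24 = 0
  <chi_4*chi_3, chi_3> = (1/24)[1*(6)*conj(2) + 6*(0)*conj(0) + 3*(-2)*conj(2) + 8*(0)*conj(-1) + 6*(0)*conj(0)]
      = (1/24)[(12) + (0) + (-12) + (0) + (0)] = 0/24 = 0
  <chi_4*chi_3, chi_4> = (1/24)[1*(6)*conj(3) + 6*(0)*conj(1) + 3*(-2)*conj(-1) + 8*(0)*conj(0) + 6*(0)*conj(-1)]
      = (1/24)[(18) + (0) + (6) + (0) + (0)] = 24/24 = 1
  <chi_4*chi_3, chi_5> = (1/24)[1*(6)*conj(3) + 6*(0)*conj(-1) + 3*(-2)*conj(-1) + 8*(0)*conj(0) + 6*(0)*conj(1)]
      = (1/24)[(18) + (0) + (6) + (0) + (0)] = 24/24 = 1
Hence the multiplicities are chi_4: 1, chi_5: 1. Dimension check: dim(chi_4)*dim(chi_3) = 3*2 = 6 and sum (mult * dim) = 1*3 + 1*3 = 6.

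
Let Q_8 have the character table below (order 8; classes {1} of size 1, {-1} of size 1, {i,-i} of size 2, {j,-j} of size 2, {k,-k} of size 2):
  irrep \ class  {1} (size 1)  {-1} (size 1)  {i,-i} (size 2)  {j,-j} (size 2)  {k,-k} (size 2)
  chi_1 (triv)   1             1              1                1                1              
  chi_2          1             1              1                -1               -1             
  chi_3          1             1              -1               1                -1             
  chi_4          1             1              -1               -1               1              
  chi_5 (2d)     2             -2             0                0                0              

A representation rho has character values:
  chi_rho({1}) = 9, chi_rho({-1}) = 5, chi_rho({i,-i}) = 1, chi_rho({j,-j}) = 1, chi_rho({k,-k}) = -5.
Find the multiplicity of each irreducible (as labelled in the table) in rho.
Multiplicities: chi_1: 1, chi_2: 3, chi_3: 3, chi_4: 0, chi_5: 1.

Working: Use <chi_rho, chi> = (1/|G|) sum_C |C| * chi_rho(C) * conj(chi(C)) with |G| = 8 for each irreducible chi in the table:
  <chi_rho, chi_1> = (1/8)[1*(9)*conj(1) + 1*(5)*conj(1) + 2*(1)*conj(1) + 2*(1)*conj(1) + 2*(-5)*conj(1)]
      = (1/8)[(9) + (5) + (2) + (2) + (-10)] = 8/8 = 1
  <chi_rho, chi_2> = (1/8)[1*(9)*conj(1) + 1*(5)*conj(1) + 2*(1)*conj(1) + 2*(1)*conj(-1) + 2*(-5)*conj(-1)]
      = (1/8)[(9) + (5) + (2) + (-2) + (10)] = 24/8 = 3
  <chi_rho, chi_3> = (1/8)[1*(9)*conj(1) + 1*(5)*conj(1) + 2*(1)*conj(-1) + 2*(1)*conj(1) + 2*(-5)*conj(-1)]
      = (1/8)[(9) + (5) + (-2) + (2) + (10)] = 24/8 = 3
  <chi_rho, chi_4> = (1/8)[1*(9)*conj(1) + 1*(5)*conj(1) + 2*(1)*conj(-1) + 2*(1)*conj(-1) + 2*(-5)*conj(1)]
      = (1/8)[(9) + (5) + (-2) + (-2) + (-10)] = 0/8 = 0
  <chi_rho, chi_5> = (1/8)[1*(9)*conj(2) + 1*(5)*conj(-2) + 2*(1)*conj(0) + 2*(1)*conj(0) + 2*(-5)*conj(0)]
      = (1/8)[(18) + (-10) + (0) + (0) + (0)] = 8/8 = 1
Dimension check: dim(rho) = sum (mult * dim) = 1*1 + 3*1 + 3*1 + 0*1 + 1*2 = 9 = chi_rho(e) = 9.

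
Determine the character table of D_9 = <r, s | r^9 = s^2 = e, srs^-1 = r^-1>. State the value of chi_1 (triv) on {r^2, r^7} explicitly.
Conjugacy classes: {e} of size 1, {r^1, r^8} of size 2, {r^2, r^7} of size 2, {r^3, r^6} of size 2, {r^4, r^5} of size 2, {s, sr, ..., sr^8} of size 9.
Character table:
  irrep \ class              {e} (size 1)  {r^1, r^8} (size 2)  {r^2, r^7} (size 2)  {r^3, r^6} (size 2)  {r^4, r^5} (size 2)  {s, sr, ..., sr^8} (size 9)
  chi_1 (triv)               1             1                    1                    1                    1                    1                          
  chi_2 (sign: r->1, s->-1)  1             1                    1                    1                    1                    -1                         
  chi_3 (2d, j=1)            2             2*cos(2*pi/9)        2*cos(4*pi/9)        -1                   -2*cos(pi/9)         0                          
  chi_4 (2d, j=2)            2             2*cos(4*pi/9)        -2*cos(pi/9)         -1                   2*cos(2*pi/9)        0                          
  chi_5 (2d, j=3)            2             -1                   -1                   2                    -1                   0                          
  chi_6 (2d, j=4)            2             -2*cos(pi/9)         2*cos(2*pi/9)        -1                   2*cos(4*pi/9)        0                          

Spot check: chi_1 (triv) on {r^2, r^7} = 1.

Working: D_9 has order 2*9 = 18 with 6 conjugacy classes, hence 6 irreducibles. Sum of squared dims 1 + 1 + 4 + 4 + 4 + 4 = 18 = |G|. Linear characters come from the abelianisation; the 2-dimensional irreps have character r^k -> 2*cos(2*pi*j*k/9), reflections -> 0.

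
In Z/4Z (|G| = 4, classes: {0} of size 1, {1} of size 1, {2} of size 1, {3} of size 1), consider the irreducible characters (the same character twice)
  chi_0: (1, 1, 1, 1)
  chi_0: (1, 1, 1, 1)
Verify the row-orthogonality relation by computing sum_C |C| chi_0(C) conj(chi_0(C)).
Sum = 4 = |G| = 4; so <chi_0, chi_0> = 1 (norm-1 confirms irreducibility).

Explanation: Compute term by term over conjugacy classes (|C| * chi_0(C) * conj(chi_0(C))):
  1*(1)*conj(1) + 1*(1)*conj(1) + 1*(1)*conj(1) + 1*(1)*conj(1)
  = (1) + (1) + (1) + (1)
  = 4.
(Exp terms are combined using exp(i*s)*conj(exp(i*t)) = exp(i*(s-t)), and sums of them are collapsed using the identity that for every m > 1 the m distinct m-th roots of unity sum to 0, e.g. 1 + exp(2*I*pi/3) + exp(-2*I*pi/3) = 0.)
Dividing by |G| = 4 gives 4/4 = 1, matching the row-orthogonality relation <chi_0, chi_0> = [chi_0 = chi_0].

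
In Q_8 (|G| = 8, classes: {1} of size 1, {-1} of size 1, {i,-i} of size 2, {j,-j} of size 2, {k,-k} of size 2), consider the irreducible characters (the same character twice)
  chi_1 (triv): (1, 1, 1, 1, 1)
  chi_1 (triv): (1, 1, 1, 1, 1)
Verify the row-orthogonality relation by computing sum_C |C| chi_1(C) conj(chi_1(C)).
Sum = 8 = |G| = 8; so <chi_1, chi_1> = 1 (norm-1 confirms irreducibility).

Reasoning: Compute term by term over conjugacy classes (|C| * chi_1(C) * conj(chi_1(C))):
  1*(1)*conj(1) + 1*(1)*conj(1) + 2*(1)*conj(1) + 2*(1)*conj(1) + 2*(1)*conj(1)
  = (1) + (1) + (2) + (2) + (2)
  = 8.
Dividing by |G| = 8 gives 8/8 = 1, matching the row-orthogonality relation <chi_1, chi_1> = [chi_1 = chi_1].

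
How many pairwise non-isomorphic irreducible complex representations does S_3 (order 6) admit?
3

Reasoning: The number of irreducible complex representations of a finite group equals its number of conjugacy classes. Conjugacy classes in S_3 correspond to cycle types, i.e. partitions of 3; there are p(3) = 3 of them, so S_3 (order 6) has exactly 3 irreducible complex representations.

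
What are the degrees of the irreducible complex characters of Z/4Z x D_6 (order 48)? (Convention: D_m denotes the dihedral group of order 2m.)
Dimensions: 1, 1, 1, 1, 1, 1, 1, 1, 1, 1, 1, 1, 1, 1, 1, 1, 2, 2, 2, 2, 2, 2, 2, 2

Derivation: There are 24 irreducibles (= number of conjugacy classes). Their dimensions d_i satisfy sum d_i^2 = |G| = 48: 1 + 1 + 1 + 1 + 1 + 1 + 1 + 1 + 1 + 1 + 1 + 1 + 1 + 1 + 1 + 1 + 4 + 4 + 4 + 4 + 4 + 4 + 4 + 4 = 48. (For the product with Z/4Z: each of the 4 1-dim characters of Z/4Z tensors with each irrep of D_6, giving 4 copies of each D_6-dimension.)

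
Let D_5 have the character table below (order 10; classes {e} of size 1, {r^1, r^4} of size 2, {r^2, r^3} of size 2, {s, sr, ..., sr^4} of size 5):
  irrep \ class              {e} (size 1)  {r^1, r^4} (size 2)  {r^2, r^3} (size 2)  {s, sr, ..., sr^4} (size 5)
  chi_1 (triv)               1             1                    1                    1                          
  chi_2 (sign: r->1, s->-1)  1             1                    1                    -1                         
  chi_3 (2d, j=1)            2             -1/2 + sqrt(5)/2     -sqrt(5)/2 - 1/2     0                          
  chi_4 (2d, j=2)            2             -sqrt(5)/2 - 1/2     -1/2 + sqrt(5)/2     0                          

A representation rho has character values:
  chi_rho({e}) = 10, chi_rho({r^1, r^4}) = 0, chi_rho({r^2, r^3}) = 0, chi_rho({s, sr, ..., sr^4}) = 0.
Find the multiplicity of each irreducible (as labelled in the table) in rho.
Multiplicities: chi_1: 1, chi_2: 1, chi_3: 2, chi_4: 2.

Justification: Use <chi_rho, chi> = (1/|G|) sum_C |C| * chi_rho(C) * conj(chi(C)) with |G| = 10 for each irreducible chi in the table:
  <chi_rho, chi_1> = (1/10)[1*(10)*conj(1) + 2*(0)*conj(1) + 2*(0)*conj(1) + 5*(0)*conj(1)]
      = (1/10)[(10) + (0) + (0) + (0)] = 10/10 = 1
  <chi_rho, chi_2> = (1/10)[1*(10)*conj(1) + 2*(0)*conj(1) + 2*(0)*conj(1) + 5*(0)*conj(-1)]
      = (1/10)[(10) + (0) + (0) + (0)] = 10/10 = 1
  <chi_rho, chi_3> = (1/10)[1*(10)*conj(2) + 2*(0)*conj(-1/2 + sqrt(5)/2) + 2*(0)*conj(-sqrt(5)/2 - 1/2) + 5*(0)*conj(0)]
      = (1/10)[(20) + (0) + (0) + (0)] = 20/10 = 2
  <chi_rho, chi_4> = (1/10)[1*(10)*conj(2) + 2*(0)*conj(-sqrt(5)/2 - 1/2) + 2*(0)*conj(-1/2 + sqrt(5)/2) + 5*(0)*conj(0)]
      = (1/10)[(20) + (0) + (0) + (0)] = 20/10 = 2
Dimension check: dim(rho) = sum (mult * dim) = 1*1 + 1*1 + 2*2 + 2*2 = 10 = chi_rho(e) = 10.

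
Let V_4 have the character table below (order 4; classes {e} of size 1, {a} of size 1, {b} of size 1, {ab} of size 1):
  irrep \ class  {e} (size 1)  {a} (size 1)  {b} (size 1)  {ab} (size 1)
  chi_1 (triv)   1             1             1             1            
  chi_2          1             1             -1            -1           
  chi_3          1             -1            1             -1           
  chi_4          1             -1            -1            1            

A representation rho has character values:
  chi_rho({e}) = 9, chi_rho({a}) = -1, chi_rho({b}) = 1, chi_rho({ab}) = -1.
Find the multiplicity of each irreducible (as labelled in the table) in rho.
Multiplicities: chi_1: 2, chi_2: 2, chi_3: 3, chi_4: 2.

Working: Use <chi_rho, chi> = (1/|G|) sum_C |C| * chi_rho(C) * conj(chi(C)) with |G| = 4 for each irreducible chi in the table:
  <chi_rho, chi_1> = (1/4)[1*(9)*conj(1) + 1*(-1)*conj(1) + 1*(1)*conj(1) + 1*(-1)*conj(1)]
      = (1/4)[(9) + (-1) + (1) + (-1)] = 8/4 = 2
  <chi_rho, chi_2> = (1/4)[1*(9)*conj(1) + 1*(-1)*conj(1) + 1*(1)*conj(-1) + 1*(-1)*conj(-1)]
      = (1/4)[(9) + (-1) + (-1) + (1)] = 8/4 = 2
  <chi_rho, chi_3> = (1/4)[1*(9)*conj(1) + 1*(-1)*conj(-1) + 1*(1)*conj(1) + 1*(-1)*conj(-1)]
      = (1/4)[(9) + (1) + (1) + (1)] = 12/4 = 3
  <chi_rho, chi_4> = (1/4)[1*(9)*conj(1) + 1*(-1)*conj(-1) + 1*(1)*conj(-1) + 1*(-1)*conj(1)]
      = (1/4)[(9) + (1) + (-1) + (-1)] = 8/4 = 2
Dimension check: dim(rho) = sum (mult * dim) = 2*1 + 2*1 + 3*1 + 2*1 = 9 = chi_rho(e) = 9.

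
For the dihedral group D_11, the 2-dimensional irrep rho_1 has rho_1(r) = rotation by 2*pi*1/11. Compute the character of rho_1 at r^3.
chi_{rho_1}(r^3) = 2*cos(2*pi*1*3/11) = -2*cos(5*pi/11)

Solution. rho_1(r^3) is rotation by angle 2*pi*1*3/11, whose trace is 2*cos(2*pi*1*3/11) = -2*cos(5*pi/11).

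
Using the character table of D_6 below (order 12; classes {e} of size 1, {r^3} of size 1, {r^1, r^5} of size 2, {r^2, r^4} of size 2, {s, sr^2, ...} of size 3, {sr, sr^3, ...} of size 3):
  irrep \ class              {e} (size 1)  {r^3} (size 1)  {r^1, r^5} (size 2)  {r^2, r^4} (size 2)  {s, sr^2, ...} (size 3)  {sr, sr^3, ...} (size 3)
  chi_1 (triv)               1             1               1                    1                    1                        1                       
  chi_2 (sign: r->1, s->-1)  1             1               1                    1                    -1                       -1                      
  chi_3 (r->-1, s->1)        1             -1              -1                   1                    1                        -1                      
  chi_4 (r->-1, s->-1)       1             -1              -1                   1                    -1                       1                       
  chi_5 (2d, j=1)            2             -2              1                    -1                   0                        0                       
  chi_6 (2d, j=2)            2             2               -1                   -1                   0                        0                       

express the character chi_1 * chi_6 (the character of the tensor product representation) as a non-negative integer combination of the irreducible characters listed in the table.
chi_1 tensor chi_6 = chi_6 (all other irreducibles have multiplicity 0).

Details: The character of a tensor product is the pointwise product (chi_1 * chi_6)(C) = chi_1(C) * chi_6(C):
  {e}: (1)*(2), {r^3}: (1)*(2), {r^1, r^5}: (1)*(-1), {r^2, r^4}: (1)*(-1), {s, sr^2, ...}: (1)*(0), {sr, sr^3, ...}: (1)*(0)
so (chi_1 * chi_6) takes values
  {e} -> 2, {r^3} -> 2, {r^1, r^5} -> -1, {r^2, r^4} -> -1, {s, sr^2, ...} -> 0, {sr, sr^3, ...} -> 0.
Now take the inner product of this character with each irreducible chi from the table, <chi_1*chi_6, chi> = (1/12) sum_C |C| (chi_1*chi_6)(C) conj(chi(C)):
  <chi_1*chi_6, chi_1> = (1/12)[1*(2)*conj(1) + 1*(2)*conj(1) + 2*(-1)*conj(1) + 2*(-1)*conj(1) + 3*(0)*conj(1) + 3*(0)*conj(1)]
      = (1/12)[(2) + (2) + (-2) + (-2) + (0) + (0)] = 0/12 = 0
  <chi_1*chi_6, chi_2> = (1/12)[1*(2)*conj(1) + 1*(2)*conj(1) + 2*(-1)*conj(1) + 2*(-1)*conj(1) + 3*(0)*conj(-1) + 3*(0)*conj(-1)]
      = (1/12)[(2) + (2) + (-2) + (-2) + (0) + (0)] = 0/12 = 0
  <chi_1*chi_6, chi_3> = (1/12)[1*(2)*conj(1) + 1*(2)*conj(-1) + 2*(-1)*conj(-1) + 2*(-1)*conj(1) + 3*(0)*conj(1) + 3*(0)*conj(-1)]
      = (1/12)[(2) + (-2) + (2) + (-2) + (0) + (0)] = 0/12 = 0
  <chi_1*chi_6, chi_4> = (1/12)[1*(2)*conj(1) + 1*(2)*conj(-1) + 2*(-1)*conj(-1) + 2*(-1)*conj(1) + 3*(0)*conj(-1) + 3*(0)*conj(1)]
      = (1/12)[(2) + (-2) + (2) + (-2) + (0) + (0)] = 0/12 = 0
  <chi_1*chi_6, chi_5> = (1/12)[1*(2)*conj(2) + 1*(2)*conj(-2) + 2*(-1)*conj(1) + 2*(-1)*conj(-1) + 3*(0)*conj(0) + 3*(0)*conj(0)]
      = (1/12)[(4) + (-4) + (-2) + (2) + (0) + (0)] = 0/12 = 0
  <chi_1*chi_6, chi_6> = (1/12)[1*(2)*conj(2) + 1*(2)*conj(2) + 2*(-1)*conj(-1) + 2*(-1)*conj(-1) + 3*(0)*conj(0) + 3*(0)*conj(0)]
      = (1/12)[(4) + (4) + (2) + (2) + (0) + (0)] = 12/12 = 1
Hence the multiplicities are chi_6: 1. Dimension check: dim(chi_1)*dim(chi_6) = 1*2 = 2 and sum (mult * dim) = 1*2 = 2.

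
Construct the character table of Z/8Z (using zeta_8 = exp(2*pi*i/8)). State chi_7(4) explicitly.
Character table of Z/8Z (irreps indexed chi_0,...,chi_7 with chi_k(m) = zeta_8^(k*m), zeta_8 = exp(2*pi*i/8)):
  irrep \ class  {0} (size 1)  {1} (size 1)    {2} (size 1)  {3} (size 1)    {4} (size 1)  {5} (size 1)    {6} (size 1)  {7} (size 1)  
  chi_0          1             1               1             1               1             1               1             1             
  chi_1          1             exp(I*pi/4)     I             exp(3*I*pi/4)   -1            exp(-3*I*pi/4)  -I            exp(-I*pi/4)  
  chi_2          1             I               -1            -I              1             I               -1            -I            
  chi_3          1             exp(3*I*pi/4)   -I            exp(I*pi/4)     -1            exp(-I*pi/4)    I             exp(-3*I*pi/4)
  chi_4          1             -1              1             -1              1             -1              1             -1            
  chi_5          1             exp(-3*I*pi/4)  I             exp(-I*pi/4)    -1            exp(I*pi/4)     -I            exp(3*I*pi/4) 
  chi_6          1             -I              -1            I               1             -I              -1            I             
  chi_7          1             exp(-I*pi/4)    -I            exp(-3*I*pi/4)  -1            exp(3*I*pi/4)   I             exp(I*pi/4)   

Spot check: chi_7(4) = zeta_8^(7*4) = zeta_8^28 = -1.

Justification: Z/8Z is abelian, so all 8 irreducible complex representations are 1-dimensional. They are given by chi_k(m) = zeta_8^(k*m) for k = 0,...,7. Row orthogonality: sum_m chi_k(m) conj(chi_l(m)) = 8 * [k = l].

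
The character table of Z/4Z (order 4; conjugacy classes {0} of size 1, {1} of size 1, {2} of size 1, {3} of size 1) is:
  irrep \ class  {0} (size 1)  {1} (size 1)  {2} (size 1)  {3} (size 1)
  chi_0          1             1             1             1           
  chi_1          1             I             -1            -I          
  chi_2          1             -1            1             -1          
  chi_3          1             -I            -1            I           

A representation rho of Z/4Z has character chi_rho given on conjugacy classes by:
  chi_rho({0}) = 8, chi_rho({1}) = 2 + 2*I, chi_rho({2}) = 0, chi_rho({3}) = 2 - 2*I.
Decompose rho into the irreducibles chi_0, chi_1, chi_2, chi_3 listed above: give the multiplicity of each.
Multiplicities: chi_0: 3, chi_1: 3, chi_2: 1, chi_3: 1.

Solution. Use <chi_rho, chi> = (1/|G|) sum_C |C| * chi_rho(C) * conj(chi(C)) with |G| = 4 for each irreducible chi in the table:
  <chi_rho, chi_0> = (1/4)[1*(8)*conj(1) + 1*(2 + 2*I)*conj(1) + 1*(0)*conj(1) + 1*(2 - 2*I)*conj(1)]
      = (1/4)[(8) + (2 + 2*I) + (0) + (2 - 2*I)] = 12/4 = 3
  <chi_rho, chi_1> = (1/4)[1*(8)*conj(1) + 1*(2 + 2*I)*conj(I) + 1*(0)*conj(-1) + 1*(2 - 2*I)*conj(-I)]
      = (1/4)[(8) + (2 - 2*I) + (0) + (2 + 2*I)] = 12/4 = 3
  <chi_rho, chi_2> = (1/4)[1*(8)*conj(1) + 1*(2 + 2*I)*conj(-1) + 1*(0)*conj(1) + 1*(2 - 2*I)*conj(-1)]
      = (1/4)[(8) + (-2 - 2*I) + (0) + (-2 + 2*I)] = 4/4 = 1
  <chi_rho, chi_3> = (1/4)[1*(8)*conj(1) + 1*(2 + 2*I)*conj(-I) + 1*(0)*conj(-1) + 1*(2 - 2*I)*conj(I)]
      = (1/4)[(8) + (-2 + 2*I) + (0) + (-2 - 2*I)] = 4/4 = 1
(Exp terms are combined using exp(i*s)*conj(exp(i*t)) = exp(i*(s-t)), and sums of them are collapsed using the identity that for every m > 1 the m distinct m-th roots of unity sum to 0, e.g. 1 + exp(2*I*pi/3) + exp(-2*I*pi/3) = 0.)
Dimension check: dim(rho) = sum (mult * dim) = 3*1 + 3*1 + 1*1 + 1*1 = 8 = chi_rho(e) = 8.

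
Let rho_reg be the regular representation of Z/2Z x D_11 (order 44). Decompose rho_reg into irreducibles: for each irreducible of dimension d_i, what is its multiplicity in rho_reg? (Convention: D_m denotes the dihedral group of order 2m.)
Each irreducible V_i of dimension d_i appears with multiplicity d_i, i.e. rho_reg = (direct sum over all irreducibles V_i) d_i V_i. The irreducible dimensions for Z/2Z x D_11 are 1, 1, 1, 1, 2, 2, 2, 2, 2, 2, 2, 2, 2, 2: 4 irreducibles of dimension 1, each with multiplicity 1; 10 irreducibles of dimension 2, each with multiplicity 2. Total dimension 4*1*1 + 10*2*2 = 44 = |G|.

Explanation: General theorem: in the regular representation of a finite group G, each irreducible appears with multiplicity equal to its dimension. Check: dim(rho_reg) = sum d_i^2 = 1 + 1 + 1 + 1 + 4 + 4 + 4 + 4 + 4 + 4 + 4 + 4 + 4 + 4 = 44 = |G|.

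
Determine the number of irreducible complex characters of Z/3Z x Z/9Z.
27

Why: The number of irreducible complex representations of a finite group equals its number of conjugacy classes. Z/3Z x Z/9Z is abelian of order 27, so every element is its own conjugacy class: 27 classes, so Z/3Z x Z/9Z (order 27) has exactly 27 irreducible complex representations.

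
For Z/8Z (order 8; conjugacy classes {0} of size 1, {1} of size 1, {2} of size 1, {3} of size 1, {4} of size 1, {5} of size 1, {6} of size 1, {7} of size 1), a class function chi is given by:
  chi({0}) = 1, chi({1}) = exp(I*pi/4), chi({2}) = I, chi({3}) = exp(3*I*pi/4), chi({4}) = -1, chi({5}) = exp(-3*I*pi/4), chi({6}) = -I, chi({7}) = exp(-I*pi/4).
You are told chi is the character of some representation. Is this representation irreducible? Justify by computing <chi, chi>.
Irreducible: <chi, chi> = 1.

Proof sketch: <chi, chi> = (1/|G|) sum_C |C| * |chi(C)|^2 = (1/8)[1*|1|^2 + 1*|exp(I*pi/4)|^2 + 1*|I|^2 + 1*|exp(3*I*pi/4)|^2 + 1*|-1|^2 + 1*|exp(-3*I*pi/4)|^2 + 1*|-I|^2 + 1*|exp(-I*pi/4)|^2]
  = (1/8)[(1) + (1) + (1) + (1) + (1) + (1) + (1) + (1)] = 8/8 = 1.
(Exp terms are combined using exp(i*s)*conj(exp(i*t)) = exp(i*(s-t)), and sums of them are collapsed using the identity that for every m > 1 the m distinct m-th roots of unity sum to 0, e.g. 1 + exp(2*I*pi/3) + exp(-2*I*pi/3) = 0.)
A character is irreducible iff <chi, chi> = 1, so this representation is irreducible.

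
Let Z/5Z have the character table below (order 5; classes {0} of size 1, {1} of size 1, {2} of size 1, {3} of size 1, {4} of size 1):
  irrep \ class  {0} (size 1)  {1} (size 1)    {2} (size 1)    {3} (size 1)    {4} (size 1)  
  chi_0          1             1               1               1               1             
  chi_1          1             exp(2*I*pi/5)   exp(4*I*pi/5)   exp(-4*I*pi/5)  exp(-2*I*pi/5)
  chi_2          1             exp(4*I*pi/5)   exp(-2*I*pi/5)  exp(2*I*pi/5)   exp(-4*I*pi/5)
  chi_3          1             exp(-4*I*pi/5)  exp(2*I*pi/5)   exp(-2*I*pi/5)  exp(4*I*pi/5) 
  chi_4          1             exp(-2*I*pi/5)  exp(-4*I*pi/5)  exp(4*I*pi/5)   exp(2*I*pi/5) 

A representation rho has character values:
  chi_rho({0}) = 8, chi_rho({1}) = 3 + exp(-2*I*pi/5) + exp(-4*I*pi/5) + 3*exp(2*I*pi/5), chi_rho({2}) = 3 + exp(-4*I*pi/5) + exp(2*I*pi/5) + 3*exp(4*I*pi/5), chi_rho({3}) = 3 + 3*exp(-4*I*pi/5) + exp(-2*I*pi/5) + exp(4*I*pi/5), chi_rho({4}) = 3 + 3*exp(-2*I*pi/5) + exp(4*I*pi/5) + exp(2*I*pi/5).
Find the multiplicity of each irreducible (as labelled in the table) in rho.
Multiplicities: chi_0: 3, chi_1: 3, chi_2: 0, chi_3: 1, chi_4: 1.

Use <chi_rho, chi> = (1/|G|) sum_C |C| * chi_rho(C) * conj(chi(C)) with |G| = 5 for each irreducible chi in the table:
  <chi_rho, chi_0> = (1/5)[1*(8)*conj(1) + 1*(3 + exp(-2*I*pi/5) + exp(-4*I*pi/5) + 3*exp(2*I*pi/5))*conj(1) + 1*(3 + exp(-4*I*pi/5) + exp(2*I*pi/5) + 3*exp(4*I*pi/5))*conj(1) + 1*(3 + 3*exp(-4*I*pi/5) + exp(-2*I*pi/5) + exp(4*I*pi/5))*conj(1) + 1*(3 + 3*exp(-2*I*pi/5) + exp(4*I*pi/5) + exp(2*I*pi/5))*conj(1)]
      = (1/5)[(8) + (3 + exp(-2*I*pi/5) + exp(-4*I*pi/5) + 3*exp(2*I*pi/5)) + (3 + exp(-4*I*pi/5) + exp(2*I*pi/5) + 3*exp(4*I*pi/5)) + (3 + 3*exp(-4*I*pi/5) + exp(-2*I*pi/5) + exp(4*I*pi/5)) + (3 + 3*exp(-2*I*pi/5) + exp(4*I*pi/5) + exp(2*I*pi/5))] = 15/5 = 3
  <chi_rho, chi_1> = (1/5)[1*(8)*conj(1) + 1*(3 + exp(-2*I*pi/5) + exp(-4*I*pi/5) + 3*exp(2*I*pi/5))*conj(exp(2*I*pi/5)) + 1*(3 + exp(-4*I*pi/5) + exp(2*I*pi/5) + 3*exp(4*I*pi/5))*conj(exp(4*I*pi/5)) + 1*(3 + 3*exp(-4*I*pi/5) + exp(-2*I*pi/5) + exp(4*I*pi/5))*conj(exp(-4*I*pi/5)) + 1*(3 + 3*exp(-2*I*pi/5) + exp(4*I*pi/5) + exp(2*I*pi/5))*conj(exp(-2*I*pi/5))]
      = (1/5)[(8) + (3 + 3*exp(-2*I*pi/5) + exp(-4*I*pi/5) + exp(4*I*pi/5)) + (3 + 3*exp(-4*I*pi/5) + exp(-2*I*pi/5) + exp(2*I*pi/5)) + (3 + exp(-2*I*pi/5) + exp(2*I*pi/5) + 3*exp(4*I*pi/5)) + (3 + exp(-4*I*pi/5) + exp(4*I*pi/5) + 3*exp(2*I*pi/5))] = 15/5 = 3
  <chi_rho, chi_2> = (1/5)[1*(8)*conj(1) + 1*(3 + exp(-2*I*pi/5) + exp(-4*I*pi/5) + 3*exp(2*I*pi/5))*conj(exp(4*I*pi/5)) + 1*(3 + exp(-4*I*pi/5) + exp(2*I*pi/5) + 3*exp(4*I*pi/5))*conj(exp(-2*I*pi/5)) + 1*(3 + 3*exp(-4*I*pi/5) + exp(-2*I*pi/5) + exp(4*I*pi/5))*conj(exp(2*I*pi/5)) + 1*(3 + 3*exp(-2*I*pi/5) + exp(4*I*pi/5) + exp(2*I*pi/5))*conj(exp(-4*I*pi/5))]
      = (1/5)[(8) + (3*exp(-2*I*pi/5) + 3*exp(-4*I*pi/5) + exp(4*I*pi/5) + exp(2*I*pi/5)) + (3*exp(-4*I*pi/5) + exp(-2*I*pi/5) + exp(4*I*pi/5) + 3*exp(2*I*pi/5)) + (3*exp(-2*I*pi/5) + exp(-4*I*pi/5) + exp(2*I*pi/5) + 3*exp(4*I*pi/5)) + (exp(-2*I*pi/5) + exp(-4*I*pi/5) + 3*exp(4*I*pi/5) + 3*exp(2*I*pi/5))] = 0/5 = 0
  <chi_rho, chi_3> = (1/5)[1*(8)*conj(1) + 1*(3 + exp(-2*I*pi/5) + exp(-4*I*pi/5) + 3*exp(2*I*pi/5))*conj(exp(-4*I*pi/5)) + 1*(3 + exp(-4*I*pi/5) + exp(2*I*pi/5) + 3*exp(4*I*pi/5))*conj(exp(2*I*pi/5)) + 1*(3 + 3*exp(-4*I*pi/5) + exp(-2*I*pi/5) + exp(4*I*pi/5))*conj(exp(-2*I*pi/5)) + 1*(3 + 3*exp(-2*I*pi/5) + exp(4*I*pi/5) + exp(2*I*pi/5))*conj(exp(4*I*pi/5))]
      = (1/5)[(8) + (1 + 3*exp(-4*I*pi/5) + exp(2*I*pi/5) + 3*exp(4*I*pi/5)) + (1 + 3*exp(-2*I*pi/5) + exp(4*I*pi/5) + 3*exp(2*I*pi/5)) + (1 + 3*exp(-2*I*pi/5) + exp(-4*I*pi/5) + 3*exp(2*I*pi/5)) + (1 + 3*exp(-4*I*pi/5) + exp(-2*I*pi/5) + 3*exp(4*I*pi/5))] = 5/5 = 1
  <chi_rho, chi_4> = (1/5)[1*(8)*conj(1) + 1*(3 + exp(-2*I*pi/5) + exp(-4*I*pi/5) + 3*exp(2*I*pi/5))*conj(exp(-2*I*pi/5)) + 1*(3 + exp(-4*I*pi/5) + exp(2*I*pi/5) + 3*exp(4*I*pi/5))*conj(exp(-4*I*pi/5)) + 1*(3 + 3*exp(-4*I*pi/5) + exp(-2*I*pi/5) + exp(4*I*pi/5))*conj(exp(4*I*pi/5)) + 1*(3 + 3*exp(-2*I*pi/5) + exp(4*I*pi/5) + exp(2*I*pi/5))*conj(exp(2*I*pi/5))]
      = (1/5)[(8) + (1 + exp(-2*I*pi/5) + 3*exp(4*I*pi/5) + 3*exp(2*I*pi/5)) + (1 + 3*exp(-2*I*pi/5) + exp(-4*I*pi/5) + 3*exp(4*I*pi/5)) + (1 + 3*exp(-4*I*pi/5) + exp(4*I*pi/5) + 3*exp(2*I*pi/5)) + (1 + 3*exp(-2*I*pi/5) + 3*exp(-4*I*pi/5) + exp(2*I*pi/5))] = 5/5 = 1
(Exp terms are combined using exp(i*s)*conj(exp(i*t)) = exp(i*(s-t)), and sums of them are collapsed using the identity that for every m > 1 the m distinct m-th roots of unity sum to 0, e.g. 1 + exp(2*I*pi/3) + exp(-2*I*pi/3) = 0.)
Dimension check: dim(rho) = sum (mult * dim) = 3*1 + 3*1 + 0*1 + 1*1 + 1*1 = 8 = chi_rho(e) = 8.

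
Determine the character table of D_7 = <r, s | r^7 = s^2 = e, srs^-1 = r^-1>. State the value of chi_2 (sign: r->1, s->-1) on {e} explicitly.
Conjugacy classes: {e} of size 1, {r^1, r^6} of size 2, {r^2, r^5} of size 2, {r^3, r^4} of size 2, {s, sr, ..., sr^6} of size 7.
Character table:
  irrep \ class              {e} (size 1)  {r^1, r^6} (size 2)  {r^2, r^5} (size 2)  {r^3, r^4} (size 2)  {s, sr, ..., sr^6} (size 7)
  chi_1 (triv)               1             1                    1                    1                    1                          
  chi_2 (sign: r->1, s->-1)  1             1                    1                    1                    -1                         
  chi_3 (2d, j=1)            2             2*cos(2*pi/7)        -2*cos(3*pi/7)       -2*cos(pi/7)         0                          
  chi_4 (2d, j=2)            2             -2*cos(3*pi/7)       -2*cos(pi/7)         2*cos(2*pi/7)        0                          
  chi_5 (2d, j=3)            2             -2*cos(pi/7)         2*cos(2*pi/7)        -2*cos(3*pi/7)       0                          

Spot check: chi_2 (sign: r->1, s->-1) on {e} = 1.

Why: D_7 has order 2*7 = 14 with 5 conjugacy classes, hence 5 irreducibles. Sum of squared dims 1 + 1 + 4 + 4 + 4 = 14 = |G|. Linear characters come from the abelianisation; the 2-dimensional irreps have character r^k -> 2*cos(2*pi*j*k/7), reflections -> 0.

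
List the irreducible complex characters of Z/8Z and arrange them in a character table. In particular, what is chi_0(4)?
Character table of Z/8Z (irreps indexed chi_0,...,chi_7 with chi_k(m) = zeta_8^(k*m), zeta_8 = exp(2*pi*i/8)):
  irrep \ class  {0} (size 1)  {1} (size 1)    {2} (size 1)  {3} (size 1)    {4} (size 1)  {5} (size 1)    {6} (size 1)  {7} (size 1)  
  chi_0          1             1               1             1               1             1               1             1             
  chi_1          1             exp(I*pi/4)     I             exp(3*I*pi/4)   -1            exp(-3*I*pi/4)  -I            exp(-I*pi/4)  
  chi_2          1             I               -1            -I              1             I               -1            -I            
  chi_3          1             exp(3*I*pi/4)   -I            exp(I*pi/4)     -1            exp(-I*pi/4)    I             exp(-3*I*pi/4)
  chi_4          1             -1              1             -1              1             -1              1             -1            
  chi_5          1             exp(-3*I*pi/4)  I             exp(-I*pi/4)    -1            exp(I*pi/4)     -I            exp(3*I*pi/4) 
  chi_6          1             -I              -1            I               1             -I              -1            I             
  chi_7          1             exp(-I*pi/4)    -I            exp(-3*I*pi/4)  -1            exp(3*I*pi/4)   I             exp(I*pi/4)   

Spot check: chi_0(4) = zeta_8^(0*4) = zeta_8^0 = 1.

Z/8Z is abelian, so all 8 irreducible complex representations are 1-dimensional. They are given by chi_k(m) = zeta_8^(k*m) for k = 0,...,7. Row orthogonality: sum_m chi_k(m) conj(chi_l(m)) = 8 * [k = l].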